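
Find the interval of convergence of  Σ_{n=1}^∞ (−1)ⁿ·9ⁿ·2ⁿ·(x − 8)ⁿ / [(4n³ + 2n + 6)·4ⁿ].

Apply the ratio test: |a_{n+1}| / |a_n| = [(4n³ + 2n + 6)/(4(n+1)³ + 2(n+1) + 6)] · 9·2/4, which tends to 9/2 as n → ∞.
Thus R = 1/(9/2) = 2/9.
Check x = 74/9: the terms are on the order of 1/n³, so the series converges absolutely by comparison with the p-series (p = 3 > 1).
Endpoint x = 70/9: the series is dominated by a constant times Σ 1/n³, which converges (p = 3 > 1).

[70/9, 74/9]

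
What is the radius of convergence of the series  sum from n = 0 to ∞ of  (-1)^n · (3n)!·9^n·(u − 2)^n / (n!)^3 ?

R = 1/243

The ratio of consecutive coefficients is (3n+1)·(3n+2)·(3n+3)/(n+1)³ · 9 → 243.
Thus R = 1/(243) = 1/243.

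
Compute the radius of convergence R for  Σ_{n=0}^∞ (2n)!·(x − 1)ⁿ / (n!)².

Ratio test: |a_{n+1}/a_n| = (2n+1)·(2n+2)/(n+1)² → 4 as n → ∞.
Thus R = 1/(4) = 1/4.

R = 1/4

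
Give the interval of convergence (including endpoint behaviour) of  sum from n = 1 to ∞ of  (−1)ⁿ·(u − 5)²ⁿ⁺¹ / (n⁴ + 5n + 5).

Ratio test: |a_{n+1}/a_n| = (n⁴ + 5n + 5)/((n+1)⁴ + 5(n+1) + 5) → 1 as n → ∞.
Writing y = (u − 5)², the series in y has radius 1, so |u − 5| < √(1) = 1 and R = 1.
Endpoint u = 6: the terms are on the order of 1/n⁴, so the series converges absolutely by comparison with the p-series (p = 4 > 1).
Check u = 4: the series is dominated by a constant times Σ 1/n⁴, which converges (p = 4 > 1).

[4, 6]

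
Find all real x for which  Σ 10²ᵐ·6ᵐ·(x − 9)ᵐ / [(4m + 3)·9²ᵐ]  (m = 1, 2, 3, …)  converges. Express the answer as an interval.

[1773/200, 1827/200)

Ratio test: |a_{m+1}/a_m| = [(4m + 3)/(4(m+1) + 3)] · 100·6/81 → 200/27 as m → ∞.
Convergence for |x − 9| · 200/27 < 1, i.e. |x − 9| < 27/200. So R = 27/200.
When x = 1827/200, the terms are asymptotic to a nonzero constant times 1/m, so the series diverges by limit comparison with Σ 1/m.
At x = 1773/200: an alternating series whose terms decrease to 0 in absolute value, so it converges by the Leibniz criterion.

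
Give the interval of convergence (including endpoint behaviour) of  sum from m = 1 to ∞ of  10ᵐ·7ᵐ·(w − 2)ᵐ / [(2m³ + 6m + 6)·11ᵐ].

The ratio of consecutive coefficients is [(2m³ + 6m + 6)/(2(m+1)³ + 6(m+1) + 6)] · 10·7/11 → 70/11.
Convergence for |w − 2| · 70/11 < 1, i.e. |w − 2| < 11/70. So R = 11/70.
When w = 151/70, the series is dominated by a constant times Σ 1/m³, which converges (p = 3 > 1).
When w = 129/70, the series is dominated by a constant times Σ 1/m³, which converges (p = 3 > 1).

[129/70, 151/70]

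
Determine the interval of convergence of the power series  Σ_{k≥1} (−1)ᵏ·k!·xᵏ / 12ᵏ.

{0}

Apply the ratio test: |a_{k+1}| / |a_k| = (k+1) · 1/12, which tends to ∞ as k → ∞.
Since the ratio → ∞, the series diverges for every x ≠ 0, and R = 0.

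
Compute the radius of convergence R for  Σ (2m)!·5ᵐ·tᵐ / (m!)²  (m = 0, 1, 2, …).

Ratio test: |a_{m+1}/a_m| = (2m+1)·(2m+2)/(m+1)² · 5 → 20 as m → ∞.
Convergence for |t| · 20 < 1, i.e. |t| < 1/20. So R = 1/20.

R = 1/20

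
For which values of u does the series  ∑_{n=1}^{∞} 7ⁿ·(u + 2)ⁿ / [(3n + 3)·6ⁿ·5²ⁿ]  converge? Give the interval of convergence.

[-164/7, 136/7)

By the ratio test, |a_{n+1}/a_n| = [(3n + 3)/(3(n+1) + 3)] · 7/(6·25) → 7/150.
The series converges when 7/150 · |u + 2| < 1, giving R = 150/7.
Check u = 136/7: comparison with the harmonic series Σ 1/n shows the series diverges.
Check u = -164/7: convergence follows from the alternating series test (terms decrease monotonically to 0).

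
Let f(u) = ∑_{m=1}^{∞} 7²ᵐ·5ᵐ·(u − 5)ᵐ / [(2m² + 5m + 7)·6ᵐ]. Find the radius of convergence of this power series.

By the ratio test, |a_{m+1}/a_m| = [(2m² + 5m + 7)/(2(m+1)² + 5(m+1) + 7)] · 49·5/6 → 245/6.
Hence the series converges for |u − 5| < 1/(245/6) = 6/245, so the radius of convergence is 6/245.

R = 6/245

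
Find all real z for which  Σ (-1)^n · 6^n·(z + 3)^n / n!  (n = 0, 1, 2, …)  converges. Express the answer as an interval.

(−∞, ∞)

Ratio test: |a_{n+1}/a_n| = 6 · 1/(n+1) → 0 as n → ∞.
The limit is 0, so the series converges for all z; R = ∞.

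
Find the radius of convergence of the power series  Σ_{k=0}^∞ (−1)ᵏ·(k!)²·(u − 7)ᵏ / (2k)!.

R = 4

Apply the ratio test: |a_{k+1}| / |a_k| = (k+1)²/[(2k+1)·(2k+2)], which tends to 1/4 as k → ∞.
Hence the series converges for |u − 7| < 1/(1/4) = 4, so the radius of convergence is 4.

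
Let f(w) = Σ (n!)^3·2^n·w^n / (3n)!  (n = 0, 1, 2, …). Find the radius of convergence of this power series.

R = 27/2

Apply the ratio test: |a_{n+1}| / |a_n| = (n+1)³/[(3n+1)·(3n+2)·(3n+3)] · 2, which tends to 2/27 as n → ∞.
Thus R = 1/(2/27) = 27/2.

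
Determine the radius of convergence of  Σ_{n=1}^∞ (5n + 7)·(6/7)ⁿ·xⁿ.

By the ratio test, |a_{n+1}/a_n| = [(5(n+1) + 7)/(5n + 7)] · 6/7 → 6/7.
Hence the series converges for |x| < 1/(6/7) = 7/6, so the radius of convergence is 7/6.

R = 7/6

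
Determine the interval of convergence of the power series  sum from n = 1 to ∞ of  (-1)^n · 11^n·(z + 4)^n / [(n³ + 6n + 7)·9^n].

Ratio test: |a_{n+1}/a_n| = [(n³ + 6n + 7)/((n+1)³ + 6(n+1) + 7)] · 11/9 → 11/9 as n → ∞.
Thus R = 1/(11/9) = 9/11.
Check z = -35/11: the terms are on the order of 1/n³, so the series converges absolutely by comparison with the p-series (p = 3 > 1).
Endpoint z = -53/11: the series is dominated by a constant times Σ 1/n³, which converges (p = 3 > 1).

[-53/11, -35/11]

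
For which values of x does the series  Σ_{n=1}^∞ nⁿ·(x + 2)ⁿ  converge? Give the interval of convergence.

Root test: |a_n|^(1/n) = n → ∞.
The root grows without bound, so R = 0 (convergence only at x = -2).

{-2}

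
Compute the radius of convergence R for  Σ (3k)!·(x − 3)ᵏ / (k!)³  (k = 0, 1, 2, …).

Ratio test: |a_{k+1}/a_k| = (3k+1)·(3k+2)·(3k+3)/(k+1)³ → 27 as k → ∞.
Convergence for |x − 3| · 27 < 1, i.e. |x − 3| < 1/27. So R = 1/27.

R = 1/27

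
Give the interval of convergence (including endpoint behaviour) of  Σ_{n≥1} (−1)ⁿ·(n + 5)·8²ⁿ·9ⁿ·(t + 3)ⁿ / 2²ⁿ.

(-433/144, -431/144)

By the ratio test, |a_{n+1}/a_n| = [((n+1) + 5)/(n + 5)] · 64·9/4 → 144.
Convergence for |t + 3| · 144 < 1, i.e. |t + 3| < 1/144. So R = 1/144.
Check t = -431/144: the terms have absolute value of order n, which does not tend to 0, so the series diverges by the divergence test.
At t = -433/144: the n-th term does not approach 0; divergence by the term test.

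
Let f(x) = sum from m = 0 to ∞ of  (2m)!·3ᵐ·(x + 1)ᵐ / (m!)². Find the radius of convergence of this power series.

By the ratio test, |a_{m+1}/a_m| = (2m+1)·(2m+2)/(m+1)² · 3 → 12.
The series converges when 12 · |x + 1| < 1, giving R = 1/12.

R = 1/12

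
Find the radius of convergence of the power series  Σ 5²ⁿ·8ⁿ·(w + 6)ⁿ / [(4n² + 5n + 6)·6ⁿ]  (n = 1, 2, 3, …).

R = 3/100

By the ratio test, |a_{n+1}/a_n| = [(4n² + 5n + 6)/(4(n+1)² + 5(n+1) + 6)] · 25·8/6 → 100/3.
Convergence for |w + 6| · 100/3 < 1, i.e. |w + 6| < 3/100. So R = 3/100.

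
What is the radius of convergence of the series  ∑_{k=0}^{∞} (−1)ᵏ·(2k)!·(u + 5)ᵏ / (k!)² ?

The ratio of consecutive coefficients is (2k+1)·(2k+2)/(k+1)² → 4.
The series converges when 4 · |u + 5| < 1, giving R = 1/4.

R = 1/4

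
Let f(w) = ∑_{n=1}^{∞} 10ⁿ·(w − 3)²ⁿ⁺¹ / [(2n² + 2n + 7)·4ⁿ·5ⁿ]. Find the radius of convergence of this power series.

The ratio of consecutive coefficients is [(2n² + 2n + 7)/(2(n+1)² + 2(n+1) + 7)] · 10/(4·5) → 1/2.
Writing y = (w − 3)², the series in y has radius 2, so |w − 3| < √(2) and R = √2.

R = √2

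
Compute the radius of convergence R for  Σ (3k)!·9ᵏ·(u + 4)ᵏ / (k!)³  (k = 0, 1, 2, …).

Ratio test: |a_{k+1}/a_k| = (3k+1)·(3k+2)·(3k+3)/(k+1)³ · 9 → 243 as k → ∞.
Thus R = 1/(243) = 1/243.

R = 1/243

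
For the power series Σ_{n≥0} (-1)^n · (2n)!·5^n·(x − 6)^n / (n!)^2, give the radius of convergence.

R = 1/20

The ratio of consecutive coefficients is (2n+1)·(2n+2)/(n+1)² · 5 → 20.
Hence the series converges for |x − 6| < 1/(20) = 1/20, so the radius of convergence is 1/20.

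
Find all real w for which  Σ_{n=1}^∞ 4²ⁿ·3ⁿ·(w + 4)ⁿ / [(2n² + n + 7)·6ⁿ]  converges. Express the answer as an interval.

[-33/8, -31/8]

Apply the ratio test: |a_{n+1}| / |a_n| = [(2n² + n + 7)/(2(n+1)² + (n+1) + 7)] · 16·3/6, which tends to 8 as n → ∞.
Thus R = 1/(8) = 1/8.
When w = -31/8, the terms are on the order of 1/n², so the series converges absolutely by comparison with the p-series (p = 2 > 1).
Check w = -33/8: the series is dominated by a constant times Σ 1/n², which converges (p = 2 > 1).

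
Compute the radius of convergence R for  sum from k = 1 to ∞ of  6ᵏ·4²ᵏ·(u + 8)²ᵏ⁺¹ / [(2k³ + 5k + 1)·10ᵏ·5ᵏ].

Apply the ratio test: |a_{k+1}| / |a_k| = [(2k³ + 5k + 1)/(2(k+1)³ + 5(k+1) + 1)] · 6·16/(10·5), which tends to 48/25 as k → ∞.
Successive powers of (u + 8) differ by 2, so the series converges when |u + 8|² · 48/25 < 1, i.e. |u + 8| < √(25/48). So R = 5√3/12.

R = 5√3/12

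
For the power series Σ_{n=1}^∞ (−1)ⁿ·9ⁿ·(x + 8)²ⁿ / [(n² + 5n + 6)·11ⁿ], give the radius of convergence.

The ratio of consecutive coefficients is [(n² + 5n + 6)/((n+1)² + 5(n+1) + 6)] · 9/11 → 9/11.
Successive powers of (x + 8) differ by 2, so the series converges when |x + 8|² · 9/11 < 1, i.e. |x + 8| < √(11/9). So R = √11/3.

R = √11/3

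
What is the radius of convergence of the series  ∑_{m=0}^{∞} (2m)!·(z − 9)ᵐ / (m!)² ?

R = 1/4

Ratio test: |a_{m+1}/a_m| = (2m+1)·(2m+2)/(m+1)² → 4 as m → ∞.
Hence the series converges for |z − 9| < 1/(4) = 1/4, so the radius of convergence is 1/4.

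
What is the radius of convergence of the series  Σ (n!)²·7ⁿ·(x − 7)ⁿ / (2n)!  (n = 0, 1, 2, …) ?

R = 4/7

By the ratio test, |a_{n+1}/a_n| = (n+1)²/[(2n+1)·(2n+2)] · 7 → 7/4.
The series converges when 7/4 · |x − 7| < 1, giving R = 4/7.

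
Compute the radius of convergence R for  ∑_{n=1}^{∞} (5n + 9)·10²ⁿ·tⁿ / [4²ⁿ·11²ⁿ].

By the ratio test, |a_{n+1}/a_n| = [(5(n+1) + 9)/(5n + 9)] · 100/(16·121) → 25/484.
Hence the series converges for |t| < 1/(25/484) = 484/25, so the radius of convergence is 484/25.

R = 484/25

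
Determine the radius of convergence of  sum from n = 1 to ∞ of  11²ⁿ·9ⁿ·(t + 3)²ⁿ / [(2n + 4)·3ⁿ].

R = √3/33

Apply the ratio test: |a_{n+1}| / |a_n| = [(2n + 4)/(2(n+1) + 4)] · 121·9/3, which tends to 363 as n → ∞.
Writing y = (t + 3)², the series in y has radius 1/363, so |t + 3| < √(1/363) and R = √3/33.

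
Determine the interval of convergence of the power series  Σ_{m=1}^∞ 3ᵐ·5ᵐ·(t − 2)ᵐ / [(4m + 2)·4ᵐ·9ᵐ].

Ratio test: |a_{m+1}/a_m| = [(4m + 2)/(4(m+1) + 2)] · 3·5/(4·9) → 5/12 as m → ∞.
Hence the series converges for |t − 2| < 1/(5/12) = 12/5, so the radius of convergence is 12/5.
Endpoint t = 22/5: the terms are asymptotic to a nonzero constant times 1/m, so the series diverges by limit comparison with Σ 1/m.
Check t = -2/5: convergence follows from the alternating series test (terms decrease monotonically to 0).

[-2/5, 22/5)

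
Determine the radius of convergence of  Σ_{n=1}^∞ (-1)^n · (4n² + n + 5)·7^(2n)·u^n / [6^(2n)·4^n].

R = 144/49

The ratio of consecutive coefficients is [(4(n+1)² + (n+1) + 5)/(4n² + n + 5)] · 49/(36·4) → 49/144.
Convergence for |u| · 49/144 < 1, i.e. |u| < 144/49. So R = 144/49.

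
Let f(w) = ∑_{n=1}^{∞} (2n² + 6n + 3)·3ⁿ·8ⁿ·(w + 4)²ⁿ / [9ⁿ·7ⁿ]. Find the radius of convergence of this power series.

R = √42/4

Apply the ratio test: |a_{n+1}| / |a_n| = [(2(n+1)² + 6(n+1) + 3)/(2n² + 6n + 3)] · 3·8/(9·7), which tends to 8/21 as n → ∞.
Writing y = (w + 4)², the series in y has radius 21/8, so |w + 4| < √(21/8) and R = √42/4.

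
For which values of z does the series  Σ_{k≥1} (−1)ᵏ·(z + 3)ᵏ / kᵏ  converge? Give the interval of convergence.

By the Cauchy root test, |a_k|^(1/k) = 1/k → 0.
Since the k-th root of |a_k| tends to 0, the series converges for all real z; R = ∞.

(−∞, ∞)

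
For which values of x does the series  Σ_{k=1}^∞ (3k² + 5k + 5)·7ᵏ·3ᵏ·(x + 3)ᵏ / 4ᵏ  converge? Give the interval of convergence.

Apply the ratio test: |a_{k+1}| / |a_k| = [(3(k+1)² + 5(k+1) + 5)/(3k² + 5k + 5)] · 7·3/4, which tends to 21/4 as k → ∞.
Thus R = 1/(21/4) = 4/21.
Endpoint x = -59/21: the k-th term does not approach 0; divergence by the term test.
Check x = -67/21: the terms have absolute value of order k², which does not tend to 0, so the series diverges by the divergence test.

(-67/21, -59/21)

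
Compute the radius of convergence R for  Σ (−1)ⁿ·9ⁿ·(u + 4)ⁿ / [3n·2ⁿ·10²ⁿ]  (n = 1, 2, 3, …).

R = 200/9

By the ratio test, |a_{n+1}/a_n| = [3n/3(n+1)] · 9/(2·100) → 9/200.
Hence the series converges for |u + 4| < 1/(9/200) = 200/9, so the radius of convergence is 200/9.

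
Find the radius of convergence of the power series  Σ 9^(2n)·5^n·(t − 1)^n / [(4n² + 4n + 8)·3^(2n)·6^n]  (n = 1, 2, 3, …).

Ratio test: |a_{n+1}/a_n| = [(4n² + 4n + 8)/(4(n+1)² + 4(n+1) + 8)] · 81·5/(9·6) → 15/2 as n → ∞.
Convergence for |t − 1| · 15/2 < 1, i.e. |t − 1| < 2/15. So R = 2/15.

R = 2/15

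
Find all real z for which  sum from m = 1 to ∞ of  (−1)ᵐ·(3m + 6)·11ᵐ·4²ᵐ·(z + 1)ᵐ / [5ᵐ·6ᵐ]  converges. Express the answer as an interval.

(-103/88, -73/88)

By the ratio test, |a_{m+1}/a_m| = [(3(m+1) + 6)/(3m + 6)] · 11·16/(5·6) → 88/15.
The series converges when 88/15 · |z + 1| < 1, giving R = 15/88.
At z = -73/88: the terms do not tend to 0, so the series diverges.
At z = -103/88: the m-th term does not approach 0; divergence by the term test.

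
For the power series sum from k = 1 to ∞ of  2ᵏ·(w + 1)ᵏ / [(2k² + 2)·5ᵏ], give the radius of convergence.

By the ratio test, |a_{k+1}/a_k| = [(2k² + 2)/(2(k+1)² + 2)] · 2/5 → 2/5.
Thus R = 1/(2/5) = 5/2.

R = 5/2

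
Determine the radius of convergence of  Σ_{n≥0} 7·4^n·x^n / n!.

By the ratio test, |a_{n+1}/a_n| = 7/7 · 4 · 1/(n+1) → 0.
The ratio tends to 0 regardless of x, hence R = ∞.

R = ∞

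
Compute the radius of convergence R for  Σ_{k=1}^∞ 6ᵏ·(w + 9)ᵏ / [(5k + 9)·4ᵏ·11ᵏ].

By the ratio test, |a_{k+1}/a_k| = [(5k + 9)/(5(k+1) + 9)] · 6/(4·11) → 3/22.
Hence the series converges for |w + 9| < 1/(3/22) = 22/3, so the radius of convergence is 22/3.

R = 22/3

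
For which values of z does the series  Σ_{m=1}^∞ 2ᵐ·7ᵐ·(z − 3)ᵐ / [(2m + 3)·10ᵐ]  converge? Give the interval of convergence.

[16/7, 26/7)

Ratio test: |a_{m+1}/a_m| = [(2m + 3)/(2(m+1) + 3)] · 2·7/10 → 7/5 as m → ∞.
Convergence for |z − 3| · 7/5 < 1, i.e. |z − 3| < 5/7. So R = 5/7.
Endpoint z = 26/7: comparison with the harmonic series Σ 1/m shows the series diverges.
Endpoint z = 16/7: an alternating series whose terms decrease to 0 in absolute value, so it converges by the Leibniz criterion.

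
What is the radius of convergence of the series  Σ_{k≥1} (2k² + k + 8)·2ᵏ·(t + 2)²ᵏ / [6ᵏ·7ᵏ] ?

R = √21

The ratio of consecutive coefficients is [(2(k+1)² + (k+1) + 8)/(2k² + k + 8)] · 2/(6·7) → 1/21.
Successive powers of (t + 2) differ by 2, so the series converges when |t + 2|² · 1/21 < 1, i.e. |t + 2| < √(21). So R = √21.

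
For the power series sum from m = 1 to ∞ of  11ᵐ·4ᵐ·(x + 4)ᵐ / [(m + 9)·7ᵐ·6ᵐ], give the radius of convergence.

R = 21/22

The ratio of consecutive coefficients is [(m + 9)/((m+1) + 9)] · 11·4/(7·6) → 22/21.
Hence the series converges for |x + 4| < 1/(22/21) = 21/22, so the radius of convergence is 21/22.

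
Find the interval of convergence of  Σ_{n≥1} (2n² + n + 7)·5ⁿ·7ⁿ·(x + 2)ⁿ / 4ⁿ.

Ratio test: |a_{n+1}/a_n| = [(2(n+1)² + (n+1) + 7)/(2n² + n + 7)] · 5·7/4 → 35/4 as n → ∞.
Hence the series converges for |x + 2| < 1/(35/4) = 4/35, so the radius of convergence is 4/35.
Endpoint x = -66/35: the terms have absolute value of order n², which does not tend to 0, so the series diverges by the divergence test.
Check x = -74/35: the terms have absolute value of order n², which does not tend to 0, so the series diverges by the divergence test.

(-74/35, -66/35)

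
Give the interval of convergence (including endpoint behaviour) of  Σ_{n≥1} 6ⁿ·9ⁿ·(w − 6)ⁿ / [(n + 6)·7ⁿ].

[317/54, 331/54)

The ratio of consecutive coefficients is [(n + 6)/((n+1) + 6)] · 6·9/7 → 54/7.
The series converges when 54/7 · |w − 6| < 1, giving R = 7/54.
Endpoint w = 331/54: the terms behave like c/n; limit comparison with the harmonic series gives divergence.
At w = 317/54: convergence follows from the alternating series test (terms decrease monotonically to 0).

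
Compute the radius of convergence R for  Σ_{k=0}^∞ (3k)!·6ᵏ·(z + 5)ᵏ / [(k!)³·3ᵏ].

R = 1/54

The ratio of consecutive coefficients is (3k+1)·(3k+2)·(3k+3)/(k+1)³ · 6/3 → 54.
Convergence for |z + 5| · 54 < 1, i.e. |z + 5| < 1/54. So R = 1/54.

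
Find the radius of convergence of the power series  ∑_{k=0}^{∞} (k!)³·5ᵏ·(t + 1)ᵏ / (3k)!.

Ratio test: |a_{k+1}/a_k| = (k+1)³/[(3k+1)·(3k+2)·(3k+3)] · 5 → 5/27 as k → ∞.
The series converges when 5/27 · |t + 1| < 1, giving R = 27/5.

R = 27/5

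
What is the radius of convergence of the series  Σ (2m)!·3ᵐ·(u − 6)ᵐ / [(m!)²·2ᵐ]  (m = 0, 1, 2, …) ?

Ratio test: |a_{m+1}/a_m| = (2m+1)·(2m+2)/(m+1)² · 3/2 → 6 as m → ∞.
Convergence for |u − 6| · 6 < 1, i.e. |u − 6| < 1/6. So R = 1/6.

R = 1/6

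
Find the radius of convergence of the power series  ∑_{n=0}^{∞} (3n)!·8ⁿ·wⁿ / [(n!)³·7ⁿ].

R = 7/216

Ratio test: |a_{n+1}/a_n| = (3n+1)·(3n+2)·(3n+3)/(n+1)³ · 8/7 → 216/7 as n → ∞.
The series converges when 216/7 · |w| < 1, giving R = 7/216.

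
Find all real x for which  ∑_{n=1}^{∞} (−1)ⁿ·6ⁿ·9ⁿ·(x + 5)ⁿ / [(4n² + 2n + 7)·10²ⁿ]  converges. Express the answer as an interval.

[-185/27, -85/27]

The ratio of consecutive coefficients is [(4n² + 2n + 7)/(4(n+1)² + 2(n+1) + 7)] · 6·9/100 → 27/50.
Hence the series converges for |x + 5| < 1/(27/50) = 50/27, so the radius of convergence is 50/27.
Check x = -85/27: absolute convergence follows by limit comparison with Σ 1/n².
Endpoint x = -185/27: the terms are on the order of 1/n², so the series converges absolutely by comparison with the p-series (p = 2 > 1).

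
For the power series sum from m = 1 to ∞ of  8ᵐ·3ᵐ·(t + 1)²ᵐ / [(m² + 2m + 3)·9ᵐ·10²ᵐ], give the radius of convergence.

Apply the ratio test: |a_{m+1}| / |a_m| = [(m² + 2m + 3)/((m+1)² + 2(m+1) + 3)] · 8·3/(9·100), which tends to 2/75 as m → ∞.
Writing y = (t + 1)², the series in y has radius 75/2, so |t + 1| < √(75/2) and R = 5√6/2.

R = 5√6/2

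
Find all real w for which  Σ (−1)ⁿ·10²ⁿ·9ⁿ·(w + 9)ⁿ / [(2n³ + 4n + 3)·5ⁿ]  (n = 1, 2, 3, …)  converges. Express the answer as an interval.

[-1621/180, -1619/180]

Apply the ratio test: |a_{n+1}| / |a_n| = [(2n³ + 4n + 3)/(2(n+1)³ + 4(n+1) + 3)] · 100·9/5, which tends to 180 as n → ∞.
The series converges when 180 · |w + 9| < 1, giving R = 1/180.
Endpoint w = -1619/180: the terms are on the order of 1/n³, so the series converges absolutely by comparison with the p-series (p = 3 > 1).
Endpoint w = -1621/180: the series is dominated by a constant times Σ 1/n³, which converges (p = 3 > 1).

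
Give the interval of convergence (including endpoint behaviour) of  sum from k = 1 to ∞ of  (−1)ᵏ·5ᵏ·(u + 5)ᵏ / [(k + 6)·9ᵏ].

The ratio of consecutive coefficients is [(k + 6)/((k+1) + 6)] · 5/9 → 5/9.
The series converges when 5/9 · |u + 5| < 1, giving R = 9/5.
At u = -16/5: the terms alternate in sign and decrease monotonically to 0 in absolute value (size ~ c/k), so the alternating series test gives convergence.
At u = -34/5: comparison with the harmonic series Σ 1/k shows the series diverges.

(-34/5, -16/5]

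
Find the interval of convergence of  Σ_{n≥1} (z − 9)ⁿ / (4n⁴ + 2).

By the ratio test, |a_{n+1}/a_n| = (4n⁴ + 2)/(4(n+1)⁴ + 2) → 1.
So the series converges when |z − 9| < 1 and diverges when |z − 9| > 1; R = 1.
When z = 10, the series is dominated by a constant times Σ 1/n⁴, which converges (p = 4 > 1).
Endpoint z = 8: the terms are on the order of 1/n⁴, so the series converges absolutely by comparison with the p-series (p = 4 > 1).

[8, 10]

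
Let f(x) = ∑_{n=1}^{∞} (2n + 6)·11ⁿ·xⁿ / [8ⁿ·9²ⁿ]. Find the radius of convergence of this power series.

By the ratio test, |a_{n+1}/a_n| = [(2(n+1) + 6)/(2n + 6)] · 11/(8·81) → 11/648.
Thus R = 1/(11/648) = 648/11.

R = 648/11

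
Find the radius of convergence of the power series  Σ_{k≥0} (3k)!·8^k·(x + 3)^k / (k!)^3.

R = 1/216

Apply the ratio test: |a_{k+1}| / |a_k| = (3k+1)·(3k+2)·(3k+3)/(k+1)³ · 8, which tends to 216 as k → ∞.
Convergence for |x + 3| · 216 < 1, i.e. |x + 3| < 1/216. So R = 1/216.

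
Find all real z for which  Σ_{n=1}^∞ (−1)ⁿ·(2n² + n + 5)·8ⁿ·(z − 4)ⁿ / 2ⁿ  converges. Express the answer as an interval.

Apply the ratio test: |a_{n+1}| / |a_n| = [(2(n+1)² + (n+1) + 5)/(2n² + n + 5)] · 8/2, which tends to 4 as n → ∞.
The series converges when 4 · |z − 4| < 1, giving R = 1/4.
Check z = 17/4: the terms do not tend to 0, so the series diverges.
When z = 15/4, the terms do not tend to 0, so the series diverges.

(15/4, 17/4)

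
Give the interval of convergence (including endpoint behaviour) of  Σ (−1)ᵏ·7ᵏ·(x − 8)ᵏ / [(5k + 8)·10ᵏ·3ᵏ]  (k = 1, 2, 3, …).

By the ratio test, |a_{k+1}/a_k| = [(5k + 8)/(5(k+1) + 8)] · 7/(10·3) → 7/30.
The series converges when 7/30 · |x − 8| < 1, giving R = 30/7.
When x = 86/7, convergence follows from the alternating series test (terms decrease monotonically to 0).
When x = 26/7, the terms behave like c/k; limit comparison with the harmonic series gives divergence.

(26/7, 86/7]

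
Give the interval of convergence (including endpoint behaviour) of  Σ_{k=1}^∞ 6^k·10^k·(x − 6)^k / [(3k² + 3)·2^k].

The ratio of consecutive coefficients is [(3k² + 3)/(3(k+1)² + 3)] · 6·10/2 → 30.
Hence the series converges for |x − 6| < 1/(30) = 1/30, so the radius of convergence is 1/30.
Check x = 181/30: the terms are on the order of 1/k², so the series converges absolutely by comparison with the p-series (p = 2 > 1).
Check x = 179/30: the series is dominated by a constant times Σ 1/k², which converges (p = 2 > 1).

[179/30, 181/30]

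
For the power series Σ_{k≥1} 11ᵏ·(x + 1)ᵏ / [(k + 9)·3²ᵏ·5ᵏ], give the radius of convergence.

R = 45/11

Ratio test: |a_{k+1}/a_k| = [(k + 9)/((k+1) + 9)] · 11/(9·5) → 11/45 as k → ∞.
Convergence for |x + 1| · 11/45 < 1, i.e. |x + 1| < 45/11. So R = 45/11.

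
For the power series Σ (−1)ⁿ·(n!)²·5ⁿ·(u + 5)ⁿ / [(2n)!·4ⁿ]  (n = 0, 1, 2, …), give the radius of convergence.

R = 16/5

Ratio test: |a_{n+1}/a_n| = (n+1)²/[(2n+1)·(2n+2)] · 5/4 → 5/16 as n → ∞.
Hence the series converges for |u + 5| < 1/(5/16) = 16/5, so the radius of convergence is 16/5.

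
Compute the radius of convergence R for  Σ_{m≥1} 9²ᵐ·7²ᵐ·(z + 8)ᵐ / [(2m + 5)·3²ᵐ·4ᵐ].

The ratio of consecutive coefficients is [(2m + 5)/(2(m+1) + 5)] · 81·49/(9·4) → 441/4.
The series converges when 441/4 · |z + 8| < 1, giving R = 4/441.

R = 4/441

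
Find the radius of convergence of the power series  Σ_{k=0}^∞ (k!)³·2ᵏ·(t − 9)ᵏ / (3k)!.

By the ratio test, |a_{k+1}/a_k| = (k+1)³/[(3k+1)·(3k+2)·(3k+3)] · 2 → 2/27.
The series converges when 2/27 · |t − 9| < 1, giving R = 27/2.

R = 27/2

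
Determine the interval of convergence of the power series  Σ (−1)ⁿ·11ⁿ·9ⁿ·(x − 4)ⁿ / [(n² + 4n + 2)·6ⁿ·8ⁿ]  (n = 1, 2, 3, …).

Apply the ratio test: |a_{n+1}| / |a_n| = [(n² + 4n + 2)/((n+1)² + 4(n+1) + 2)] · 11·9/(6·8), which tends to 33/16 as n → ∞.
The series converges when 33/16 · |x − 4| < 1, giving R = 16/33.
Check x = 148/33: absolute convergence follows by limit comparison with Σ 1/n².
Endpoint x = 116/33: the series is dominated by a constant times Σ 1/n², which converges (p = 2 > 1).

[116/33, 148/33]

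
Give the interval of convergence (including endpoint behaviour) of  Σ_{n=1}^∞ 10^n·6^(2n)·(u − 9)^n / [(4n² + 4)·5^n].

[647/72, 649/72]

Ratio test: |a_{n+1}/a_n| = [(4n² + 4)/(4(n+1)² + 4)] · 10·36/5 → 72 as n → ∞.
Convergence for |u − 9| · 72 < 1, i.e. |u − 9| < 1/72. So R = 1/72.
When u = 649/72, absolute convergence follows by limit comparison with Σ 1/n².
At u = 647/72: absolute convergence follows by limit comparison with Σ 1/n².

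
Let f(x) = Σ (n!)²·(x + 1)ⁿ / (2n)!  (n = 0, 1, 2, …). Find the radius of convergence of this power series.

Ratio test: |a_{n+1}/a_n| = (n+1)²/[(2n+1)·(2n+2)] → 1/4 as n → ∞.
Thus R = 1/(1/4) = 4.

R = 4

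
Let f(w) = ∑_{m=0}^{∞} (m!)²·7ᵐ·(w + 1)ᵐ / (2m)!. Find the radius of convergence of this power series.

R = 4/7

Apply the ratio test: |a_{m+1}| / |a_m| = (m+1)²/[(2m+1)·(2m+2)] · 7, which tends to 7/4 as m → ∞.
The series converges when 7/4 · |w + 1| < 1, giving R = 4/7.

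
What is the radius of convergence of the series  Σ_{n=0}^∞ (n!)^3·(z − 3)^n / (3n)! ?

R = 27

Apply the ratio test: |a_{n+1}| / |a_n| = (n+1)³/[(3n+1)·(3n+2)·(3n+3)], which tends to 1/27 as n → ∞.
Convergence for |z − 3| · 1/27 < 1, i.e. |z − 3| < 27. So R = 27.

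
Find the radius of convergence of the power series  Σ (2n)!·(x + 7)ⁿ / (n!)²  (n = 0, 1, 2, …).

Ratio test: |a_{n+1}/a_n| = (2n+1)·(2n+2)/(n+1)² → 4 as n → ∞.
The series converges when 4 · |x + 7| < 1, giving R = 1/4.

R = 1/4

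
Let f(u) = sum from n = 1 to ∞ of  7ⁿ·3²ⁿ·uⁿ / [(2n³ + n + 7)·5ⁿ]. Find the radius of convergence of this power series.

R = 5/63

The ratio of consecutive coefficients is [(2n³ + n + 7)/(2(n+1)³ + (n+1) + 7)] · 7·9/5 → 63/5.
Thus R = 1/(63/5) = 5/63.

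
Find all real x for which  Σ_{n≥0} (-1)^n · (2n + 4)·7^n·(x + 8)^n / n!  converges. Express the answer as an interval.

By the ratio test, |a_{n+1}/a_n| = (2(n+1) + 4)/(2n + 4) · 7 · 1/(n+1) → 0.
The limit is 0, so the series converges for all x; R = ∞.

(−∞, ∞)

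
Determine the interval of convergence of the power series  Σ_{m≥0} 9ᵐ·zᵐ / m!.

(−∞, ∞)

Apply the ratio test: |a_{m+1}| / |a_m| = 9 · 1/(m+1), which tends to 0 as m → ∞.
The ratio tends to 0 regardless of z, hence R = ∞.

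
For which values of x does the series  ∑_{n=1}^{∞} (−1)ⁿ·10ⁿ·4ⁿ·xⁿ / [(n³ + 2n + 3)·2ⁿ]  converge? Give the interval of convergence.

The ratio of consecutive coefficients is [(n³ + 2n + 3)/((n+1)³ + 2(n+1) + 3)] · 10·4/2 → 20.
Thus R = 1/(20) = 1/20.
At x = 1/20: absolute convergence follows by limit comparison with Σ 1/n³.
Check x = -1/20: the series is dominated by a constant times Σ 1/n³, which converges (p = 3 > 1).

[-1/20, 1/20]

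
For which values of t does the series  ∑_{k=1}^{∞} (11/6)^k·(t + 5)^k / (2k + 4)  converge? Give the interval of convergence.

Ratio test: |a_{k+1}/a_k| = [(2k + 4)/(2(k+1) + 4)] · 11/6 → 11/6 as k → ∞.
Convergence for |t + 5| · 11/6 < 1, i.e. |t + 5| < 6/11. So R = 6/11.
Endpoint t = -49/11: the terms behave like c/k; limit comparison with the harmonic series gives divergence.
When t = -61/11, the terms alternate in sign and decrease monotonically to 0 in absolute value (size ~ c/k), so the alternating series test gives convergence.

[-61/11, -49/11)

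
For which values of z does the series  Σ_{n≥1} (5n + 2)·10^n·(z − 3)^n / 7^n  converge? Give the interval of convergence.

(23/10, 37/10)

Ratio test: |a_{n+1}/a_n| = [(5(n+1) + 2)/(5n + 2)] · 10/7 → 10/7 as n → ∞.
Convergence for |z − 3| · 10/7 < 1, i.e. |z − 3| < 7/10. So R = 7/10.
At z = 37/10: the n-th term does not approach 0; divergence by the term test.
At z = 23/10: the terms have absolute value of order n, which does not tend to 0, so the series diverges by the divergence test.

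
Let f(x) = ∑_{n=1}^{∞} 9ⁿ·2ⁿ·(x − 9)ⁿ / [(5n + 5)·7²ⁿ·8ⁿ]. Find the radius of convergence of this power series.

R = 196/9

By the ratio test, |a_{n+1}/a_n| = [(5n + 5)/(5(n+1) + 5)] · 9·2/(49·8) → 9/196.
Convergence for |x − 9| · 9/196 < 1, i.e. |x − 9| < 196/9. So R = 196/9.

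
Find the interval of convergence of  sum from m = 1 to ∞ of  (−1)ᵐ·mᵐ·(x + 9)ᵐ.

{-9}

Applying the root test, |a_m|^(1/m) = m → ∞.
Since the m-th root of |a_m| is unbounded, the series converges only at x = -9; R = 0.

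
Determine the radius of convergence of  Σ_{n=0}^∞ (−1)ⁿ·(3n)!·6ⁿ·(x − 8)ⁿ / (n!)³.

R = 1/162

The ratio of consecutive coefficients is (3n+1)·(3n+2)·(3n+3)/(n+1)³ · 6 → 162.
Convergence for |x − 8| · 162 < 1, i.e. |x − 8| < 1/162. So R = 1/162.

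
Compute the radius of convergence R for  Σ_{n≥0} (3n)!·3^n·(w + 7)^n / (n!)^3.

R = 1/81

By the ratio test, |a_{n+1}/a_n| = (3n+1)·(3n+2)·(3n+3)/(n+1)³ · 3 → 81.
Thus R = 1/(81) = 1/81.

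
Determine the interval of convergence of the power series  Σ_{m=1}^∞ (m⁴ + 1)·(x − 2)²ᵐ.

(1, 3)

Ratio test: |a_{m+1}/a_m| = ((m+1)⁴ + 1)/(m⁴ + 1) → 1 as m → ∞.
Since the exponent of (x − 2) increases by 2 each term, convergence requires |x − 2|² < 1, hence R = 1.
When x = 3, the terms have absolute value of order m⁴, which does not tend to 0, so the series diverges by the divergence test.
When x = 1, the terms do not tend to 0, so the series diverges.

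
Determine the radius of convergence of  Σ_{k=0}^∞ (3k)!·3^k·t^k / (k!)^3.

Apply the ratio test: |a_{k+1}| / |a_k| = (3k+1)·(3k+2)·(3k+3)/(k+1)³ · 3, which tends to 81 as k → ∞.
Convergence for |t| · 81 < 1, i.e. |t| < 1/81. So R = 1/81.

R = 1/81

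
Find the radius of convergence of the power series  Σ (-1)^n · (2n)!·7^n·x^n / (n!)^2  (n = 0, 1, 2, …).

Apply the ratio test: |a_{n+1}| / |a_n| = (2n+1)·(2n+2)/(n+1)² · 7, which tends to 28 as n → ∞.
Thus R = 1/(28) = 1/28.

R = 1/28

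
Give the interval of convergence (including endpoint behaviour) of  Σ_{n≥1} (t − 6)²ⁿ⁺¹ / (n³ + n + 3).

The ratio of consecutive coefficients is (n³ + n + 3)/((n+1)³ + (n+1) + 3) → 1.
Since the exponent of (t − 6) increases by 2 each term, convergence requires |t − 6|² < 1, hence R = 1.
Check t = 7: the series is dominated by a constant times Σ 1/n³, which converges (p = 3 > 1).
Check t = 5: the terms are on the order of 1/n³, so the series converges absolutely by comparison with the p-series (p = 3 > 1).

[5, 7]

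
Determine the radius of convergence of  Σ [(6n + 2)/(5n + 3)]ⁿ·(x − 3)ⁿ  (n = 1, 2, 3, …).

By the Cauchy root test, |a_n|^(1/n) = (6n + 2)/(5n + 3) → 6/5.
Convergence for |x − 3| · 6/5 < 1, i.e. |x − 3| < 5/6. So R = 5/6.

R = 5/6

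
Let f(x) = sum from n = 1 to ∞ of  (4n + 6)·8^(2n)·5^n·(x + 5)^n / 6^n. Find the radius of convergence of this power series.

R = 3/160

The ratio of consecutive coefficients is [(4(n+1) + 6)/(4n + 6)] · 64·5/6 → 160/3.
The series converges when 160/3 · |x + 5| < 1, giving R = 3/160.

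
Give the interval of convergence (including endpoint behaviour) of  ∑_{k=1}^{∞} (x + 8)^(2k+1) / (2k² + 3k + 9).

By the ratio test, |a_{k+1}/a_k| = (2k² + 3k + 9)/(2(k+1)² + 3(k+1) + 9) → 1.
Successive powers of (x + 8) differ by 2, so the series converges when |x + 8|² · 1 < 1, i.e. |x + 8| < √(1) = 1. So R = 1.
Endpoint x = -7: the terms are on the order of 1/k², so the series converges absolutely by comparison with the p-series (p = 2 > 1).
Check x = -9: absolute convergence follows by limit comparison with Σ 1/k².

[-9, -7]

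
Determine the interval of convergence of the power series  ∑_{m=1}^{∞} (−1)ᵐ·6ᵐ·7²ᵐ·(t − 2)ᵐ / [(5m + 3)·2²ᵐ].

(292/147, 296/147]

By the ratio test, |a_{m+1}/a_m| = [(5m + 3)/(5(m+1) + 3)] · 6·49/4 → 147/2.
Convergence for |t − 2| · 147/2 < 1, i.e. |t − 2| < 2/147. So R = 2/147.
Endpoint t = 296/147: the terms alternate in sign and decrease monotonically to 0 in absolute value (size ~ c/m), so the alternating series test gives convergence.
Check t = 292/147: the terms behave like c/m; limit comparison with the harmonic series gives divergence.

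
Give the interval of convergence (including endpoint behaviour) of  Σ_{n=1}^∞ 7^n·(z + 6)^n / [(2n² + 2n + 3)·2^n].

Apply the ratio test: |a_{n+1}| / |a_n| = [(2n² + 2n + 3)/(2(n+1)² + 2(n+1) + 3)] · 7/2, which tends to 7/2 as n → ∞.
Hence the series converges for |z + 6| < 1/(7/2) = 2/7, so the radius of convergence is 2/7.
Endpoint z = -40/7: the series is dominated by a constant times Σ 1/n², which converges (p = 2 > 1).
Endpoint z = -44/7: the terms are on the order of 1/n², so the series converges absolutely by comparison with the p-series (p = 2 > 1).

[-44/7, -40/7]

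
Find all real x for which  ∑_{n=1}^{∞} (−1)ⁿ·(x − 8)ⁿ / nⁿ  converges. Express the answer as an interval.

(−∞, ∞)

Applying the root test, |a_n|^(1/n) = 1/n → 0.
Since the n-th root of |a_n| tends to 0, the series converges for all real x; R = ∞.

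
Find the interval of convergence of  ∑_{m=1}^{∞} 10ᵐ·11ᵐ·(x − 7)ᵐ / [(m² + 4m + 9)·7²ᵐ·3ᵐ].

The ratio of consecutive coefficients is [(m² + 4m + 9)/((m+1)² + 4(m+1) + 9)] · 10·11/(49·3) → 110/147.
Hence the series converges for |x − 7| < 1/(110/147) = 147/110, so the radius of convergence is 147/110.
Check x = 917/110: the series is dominated by a constant times Σ 1/m², which converges (p = 2 > 1).
Check x = 623/110: the terms are on the order of 1/m², so the series converges absolutely by comparison with the p-series (p = 2 > 1).

[623/110, 917/110]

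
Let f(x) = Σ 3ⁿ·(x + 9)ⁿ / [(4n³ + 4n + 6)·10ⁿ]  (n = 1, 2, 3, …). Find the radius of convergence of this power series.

R = 10/3

The ratio of consecutive coefficients is [(4n³ + 4n + 6)/(4(n+1)³ + 4(n+1) + 6)] · 3/10 → 3/10.
Thus R = 1/(3/10) = 10/3.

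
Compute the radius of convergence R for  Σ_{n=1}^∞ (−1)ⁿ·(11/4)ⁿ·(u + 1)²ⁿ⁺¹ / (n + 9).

R = 2√11/11

Apply the ratio test: |a_{n+1}| / |a_n| = [(n + 9)/((n+1) + 9)] · 11/4, which tends to 11/4 as n → ∞.
Successive powers of (u + 1) differ by 2, so the series converges when |u + 1|² · 11/4 < 1, i.e. |u + 1| < √(4/11). So R = 2√11/11.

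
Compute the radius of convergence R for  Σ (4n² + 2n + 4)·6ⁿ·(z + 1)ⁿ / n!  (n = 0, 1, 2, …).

R = ∞

By the ratio test, |a_{n+1}/a_n| = (4(n+1)² + 2(n+1) + 4)/(4n² + 2n + 4) · 6 · 1/(n+1) → 0.
The ratio tends to 0 regardless of z, hence R = ∞.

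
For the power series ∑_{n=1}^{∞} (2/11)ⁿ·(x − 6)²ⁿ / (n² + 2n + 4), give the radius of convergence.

R = √22/2

Ratio test: |a_{n+1}/a_n| = [(n² + 2n + 4)/((n+1)² + 2(n+1) + 4)] · 2/11 → 2/11 as n → ∞.
Since the exponent of (x − 6) increases by 2 each term, convergence requires |x − 6|² < 11/2, hence R = √22/2.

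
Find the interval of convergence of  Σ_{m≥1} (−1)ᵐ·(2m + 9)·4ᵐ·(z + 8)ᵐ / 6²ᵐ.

Ratio test: |a_{m+1}/a_m| = [(2(m+1) + 9)/(2m + 9)] · 4/36 → 1/9 as m → ∞.
Hence the series converges for |z + 8| < 1/(1/9) = 9, so the radius of convergence is 9.
When z = 1, the terms have absolute value of order m, which does not tend to 0, so the series diverges by the divergence test.
At z = -17: the terms do not tend to 0, so the series diverges.

(-17, 1)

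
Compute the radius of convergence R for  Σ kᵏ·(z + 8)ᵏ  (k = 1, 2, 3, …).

R = 0

By the Cauchy root test, |a_k|^(1/k) = k → ∞.
The root grows without bound, so R = 0 (convergence only at z = -8).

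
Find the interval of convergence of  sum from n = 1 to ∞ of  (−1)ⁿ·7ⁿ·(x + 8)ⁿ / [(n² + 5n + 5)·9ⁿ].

[-65/7, -47/7]

By the ratio test, |a_{n+1}/a_n| = [(n² + 5n + 5)/((n+1)² + 5(n+1) + 5)] · 7/9 → 7/9.
Hence the series converges for |x + 8| < 1/(7/9) = 9/7, so the radius of convergence is 9/7.
At x = -47/7: the series is dominated by a constant times Σ 1/n², which converges (p = 2 > 1).
When x = -65/7, the terms are on the order of 1/n², so the series converges absolutely by comparison with the p-series (p = 2 > 1).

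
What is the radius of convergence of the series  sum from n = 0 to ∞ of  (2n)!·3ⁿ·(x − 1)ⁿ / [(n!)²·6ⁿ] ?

Ratio test: |a_{n+1}/a_n| = (2n+1)·(2n+2)/(n+1)² · 3/6 → 2 as n → ∞.
Thus R = 1/(2) = 1/2.

R = 1/2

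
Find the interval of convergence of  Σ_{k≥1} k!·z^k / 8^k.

{0}

Ratio test: |a_{k+1}/a_k| = (k+1) · 1/8 → ∞ as k → ∞.
The ratio grows without bound, so the series diverges whenever z ≠ 0; it converges only at z = 0. R = 0.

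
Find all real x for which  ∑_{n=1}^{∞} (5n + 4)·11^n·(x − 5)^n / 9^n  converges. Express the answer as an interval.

By the ratio test, |a_{n+1}/a_n| = [(5(n+1) + 4)/(5n + 4)] · 11/9 → 11/9.
Convergence for |x − 5| · 11/9 < 1, i.e. |x − 5| < 9/11. So R = 9/11.
Check x = 64/11: the terms have absolute value of order n, which does not tend to 0, so the series diverges by the divergence test.
When x = 46/11, the terms do not tend to 0, so the series diverges.

(46/11, 64/11)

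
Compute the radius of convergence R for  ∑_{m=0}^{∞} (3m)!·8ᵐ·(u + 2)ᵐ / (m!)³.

By the ratio test, |a_{m+1}/a_m| = (3m+1)·(3m+2)·(3m+3)/(m+1)³ · 8 → 216.
Convergence for |u + 2| · 216 < 1, i.e. |u + 2| < 1/216. So R = 1/216.

R = 1/216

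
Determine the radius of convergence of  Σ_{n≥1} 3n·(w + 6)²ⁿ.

Apply the ratio test: |a_{n+1}| / |a_n| = 3(n+1)/3n, which tends to 1 as n → ∞.
Since the exponent of (w + 6) increases by 2 each term, convergence requires |w + 6|² < 1, hence R = 1.

R = 1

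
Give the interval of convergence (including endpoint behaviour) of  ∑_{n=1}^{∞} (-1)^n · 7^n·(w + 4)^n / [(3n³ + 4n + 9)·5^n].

[-33/7, -23/7]

Apply the ratio test: |a_{n+1}| / |a_n| = [(3n³ + 4n + 9)/(3(n+1)³ + 4(n+1) + 9)] · 7/5, which tends to 7/5 as n → ∞.
The series converges when 7/5 · |w + 4| < 1, giving R = 5/7.
Check w = -23/7: absolute convergence follows by limit comparison with Σ 1/n³.
Endpoint w = -33/7: the series is dominated by a constant times Σ 1/n³, which converges (p = 3 > 1).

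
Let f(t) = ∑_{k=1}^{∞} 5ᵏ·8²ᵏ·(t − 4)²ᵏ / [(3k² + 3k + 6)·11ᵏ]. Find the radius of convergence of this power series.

Apply the ratio test: |a_{k+1}| / |a_k| = [(3k² + 3k + 6)/(3(k+1)² + 3(k+1) + 6)] · 5·64/11, which tends to 320/11 as k → ∞.
Successive powers of (t − 4) differ by 2, so the series converges when |t − 4|² · 320/11 < 1, i.e. |t − 4| < √(11/320). So R = √55/40.

R = √55/40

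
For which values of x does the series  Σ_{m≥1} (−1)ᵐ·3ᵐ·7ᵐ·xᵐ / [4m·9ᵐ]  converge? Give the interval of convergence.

The ratio of consecutive coefficients is [4m/4(m+1)] · 3·7/9 → 7/3.
Hence the series converges for |x| < 1/(7/3) = 3/7, so the radius of convergence is 3/7.
Endpoint x = 3/7: the terms alternate in sign and decrease monotonically to 0 in absolute value (size ~ c/m), so the alternating series test gives convergence.
Endpoint x = -3/7: comparison with the harmonic series Σ 1/m shows the series diverges.

(-3/7, 3/7]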